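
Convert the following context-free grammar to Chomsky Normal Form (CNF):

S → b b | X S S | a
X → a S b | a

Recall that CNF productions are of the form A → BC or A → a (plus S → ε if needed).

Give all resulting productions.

TB → b; S → a; TA → a; X → a; S → TB TB; S → X X0; X0 → S S; X → TA X1; X1 → S TB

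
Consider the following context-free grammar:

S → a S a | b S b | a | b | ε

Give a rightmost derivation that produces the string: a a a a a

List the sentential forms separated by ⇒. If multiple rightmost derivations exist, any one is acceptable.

S ⇒ a S a ⇒ a a S a a ⇒ a a a a a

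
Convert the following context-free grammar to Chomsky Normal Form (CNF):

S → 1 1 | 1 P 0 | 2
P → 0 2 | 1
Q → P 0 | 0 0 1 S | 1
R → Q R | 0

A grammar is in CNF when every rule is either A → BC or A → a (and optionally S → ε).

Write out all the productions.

T1 → 1; T0 → 0; S → 2; T2 → 2; P → 1; Q → 1; R → 0; S → T1 T1; S → T1 X0; X0 → P T0; P → T0 T2; Q → P T0; Q → T0 X1; X1 → T0 X2; X2 → T1 S; R → Q R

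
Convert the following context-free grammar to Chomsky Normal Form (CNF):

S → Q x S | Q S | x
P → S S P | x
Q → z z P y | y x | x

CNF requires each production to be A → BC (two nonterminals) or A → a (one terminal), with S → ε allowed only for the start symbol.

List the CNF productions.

TX → x; S → x; P → x; TZ → z; TY → y; Q → x; S → Q X0; X0 → TX S; S → Q S; P → S X1; X1 → S P; Q → TZ X2; X2 → TZ X3; X3 → P TY; Q → TY TX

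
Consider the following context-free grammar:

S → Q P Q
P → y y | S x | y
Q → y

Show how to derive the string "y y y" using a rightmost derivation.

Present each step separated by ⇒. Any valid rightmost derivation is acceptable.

S ⇒ Q P Q ⇒ Q P y ⇒ Q y y ⇒ y y y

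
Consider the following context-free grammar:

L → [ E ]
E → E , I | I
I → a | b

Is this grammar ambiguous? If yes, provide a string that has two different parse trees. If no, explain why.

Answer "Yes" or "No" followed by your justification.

No - the grammar is unambiguous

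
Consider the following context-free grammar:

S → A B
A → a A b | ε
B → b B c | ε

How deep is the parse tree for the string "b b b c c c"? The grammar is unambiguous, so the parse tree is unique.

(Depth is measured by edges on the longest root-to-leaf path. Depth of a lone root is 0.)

5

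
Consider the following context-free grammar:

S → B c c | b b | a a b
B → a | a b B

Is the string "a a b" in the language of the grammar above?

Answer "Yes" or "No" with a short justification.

Yes - a valid derivation exists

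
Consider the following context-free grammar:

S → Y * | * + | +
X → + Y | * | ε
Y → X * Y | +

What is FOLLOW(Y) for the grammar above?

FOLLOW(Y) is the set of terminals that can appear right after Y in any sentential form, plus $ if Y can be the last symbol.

We compute FOLLOW(Y) using the standard algorithm.
FOLLOW(S) starts with {$}.
FIRST(S) = {*, +}
FIRST(X) = {*, +, ε}
FIRST(Y) = {*, +}
FOLLOW(S) = {$}
FOLLOW(X) = {*}
FOLLOW(Y) = {*}
Therefore, FOLLOW(Y) = {*}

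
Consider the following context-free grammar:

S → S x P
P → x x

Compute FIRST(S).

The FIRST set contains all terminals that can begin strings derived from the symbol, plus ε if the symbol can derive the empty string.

We compute FIRST(S) using the standard algorithm.
FIRST(P) = {x}
FIRST(S) = {}
Therefore, FIRST(S) = {}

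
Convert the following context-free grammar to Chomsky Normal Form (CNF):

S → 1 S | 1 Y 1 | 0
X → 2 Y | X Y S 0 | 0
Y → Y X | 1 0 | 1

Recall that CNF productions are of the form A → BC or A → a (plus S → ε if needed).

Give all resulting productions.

T1 → 1; S → 0; T2 → 2; T0 → 0; X → 0; Y → 1; S → T1 S; S → T1 X0; X0 → Y T1; X → T2 Y; X → X X1; X1 → Y X2; X2 → S T0; Y → Y X; Y → T1 T0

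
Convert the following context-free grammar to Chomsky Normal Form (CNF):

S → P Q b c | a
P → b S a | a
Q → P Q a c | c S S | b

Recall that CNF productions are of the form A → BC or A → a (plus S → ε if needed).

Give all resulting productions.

TB → b; TC → c; S → a; TA → a; P → a; Q → b; S → P X0; X0 → Q X1; X1 → TB TC; P → TB X2; X2 → S TA; Q → P X3; X3 → Q X4; X4 → TA TC; Q → TC X5; X5 → S S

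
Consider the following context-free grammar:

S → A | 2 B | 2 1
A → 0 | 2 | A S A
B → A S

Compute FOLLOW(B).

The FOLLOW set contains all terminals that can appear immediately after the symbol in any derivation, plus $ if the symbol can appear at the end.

We compute FOLLOW(B) using the standard algorithm.
FOLLOW(S) starts with {$}.
FIRST(A) = {0, 2}
FIRST(B) = {0, 2}
FIRST(S) = {0, 2}
FOLLOW(A) = {$, 0, 2}
FOLLOW(B) = {$, 0, 2}
FOLLOW(S) = {$, 0, 2}
Therefore, FOLLOW(B) = {$, 0, 2}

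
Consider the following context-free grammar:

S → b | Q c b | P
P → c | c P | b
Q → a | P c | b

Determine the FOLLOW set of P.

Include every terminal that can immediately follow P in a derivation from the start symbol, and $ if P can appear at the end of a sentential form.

We compute FOLLOW(P) using the standard algorithm.
FOLLOW(S) starts with {$}.
FIRST(P) = {b, c}
FIRST(Q) = {a, b, c}
FIRST(S) = {a, b, c}
FOLLOW(P) = {$, c}
FOLLOW(Q) = {c}
FOLLOW(S) = {$}
Therefore, FOLLOW(P) = {$, c}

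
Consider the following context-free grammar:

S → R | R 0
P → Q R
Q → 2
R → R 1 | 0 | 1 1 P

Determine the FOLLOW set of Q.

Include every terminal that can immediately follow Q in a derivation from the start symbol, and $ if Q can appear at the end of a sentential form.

We compute FOLLOW(Q) using the standard algorithm.
FOLLOW(S) starts with {$}.
FIRST(P) = {2}
FIRST(Q) = {2}
FIRST(R) = {0, 1}
FIRST(S) = {0, 1}
FOLLOW(P) = {$, 0, 1}
FOLLOW(Q) = {0, 1}
FOLLOW(R) = {$, 0, 1}
FOLLOW(S) = {$}
Therefore, FOLLOW(Q) = {0, 1}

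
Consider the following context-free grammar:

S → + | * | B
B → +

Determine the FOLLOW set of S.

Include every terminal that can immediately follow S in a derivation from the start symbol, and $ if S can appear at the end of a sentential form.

We compute FOLLOW(S) using the standard algorithm.
FOLLOW(S) starts with {$}.
FIRST(B) = {+}
FIRST(S) = {*, +}
FOLLOW(B) = {$}
FOLLOW(S) = {$}
Therefore, FOLLOW(S) = {$}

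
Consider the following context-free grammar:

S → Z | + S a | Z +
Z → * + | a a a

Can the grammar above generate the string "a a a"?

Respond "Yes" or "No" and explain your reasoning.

Yes - a valid derivation exists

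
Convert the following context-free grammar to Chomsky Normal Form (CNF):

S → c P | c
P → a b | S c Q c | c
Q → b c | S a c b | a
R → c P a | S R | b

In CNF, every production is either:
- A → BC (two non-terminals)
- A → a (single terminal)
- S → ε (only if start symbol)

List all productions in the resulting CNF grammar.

TC → c; S → c; TA → a; TB → b; P → c; Q → a; R → b; S → TC P; P → TA TB; P → S X0; X0 → TC X1; X1 → Q TC; Q → TB TC; Q → S X2; X2 → TA X3; X3 → TC TB; R → TC X4; X4 → P TA; R → S R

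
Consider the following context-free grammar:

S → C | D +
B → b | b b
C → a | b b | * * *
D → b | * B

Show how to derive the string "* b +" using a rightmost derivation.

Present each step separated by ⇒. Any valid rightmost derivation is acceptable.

S ⇒ D + ⇒ * B + ⇒ * b +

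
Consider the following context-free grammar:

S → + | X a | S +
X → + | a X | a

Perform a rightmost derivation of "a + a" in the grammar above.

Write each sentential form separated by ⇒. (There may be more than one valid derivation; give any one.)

S ⇒ X a ⇒ a X a ⇒ a + a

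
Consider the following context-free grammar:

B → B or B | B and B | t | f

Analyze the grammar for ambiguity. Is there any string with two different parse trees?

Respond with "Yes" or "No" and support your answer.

Yes - the string 'f and t and f and t or t and t' has two distinct parse trees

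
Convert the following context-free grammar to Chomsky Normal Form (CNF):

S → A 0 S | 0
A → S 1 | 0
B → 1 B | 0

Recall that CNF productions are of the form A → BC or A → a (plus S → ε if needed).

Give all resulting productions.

T0 → 0; S → 0; T1 → 1; A → 0; B → 0; S → A X0; X0 → T0 S; A → S T1; B → T1 B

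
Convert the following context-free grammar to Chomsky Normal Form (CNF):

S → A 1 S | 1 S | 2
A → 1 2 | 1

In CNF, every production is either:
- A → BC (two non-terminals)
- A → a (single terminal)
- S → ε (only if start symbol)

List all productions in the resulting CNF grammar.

T1 → 1; S → 2; T2 → 2; A → 1; S → A X0; X0 → T1 S; S → T1 S; A → T1 T2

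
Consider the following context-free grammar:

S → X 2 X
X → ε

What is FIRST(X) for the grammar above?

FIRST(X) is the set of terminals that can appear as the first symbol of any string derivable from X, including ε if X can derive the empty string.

We compute FIRST(X) using the standard algorithm.
FIRST(S) = {2}
FIRST(X) = {ε}
Therefore, FIRST(X) = {ε}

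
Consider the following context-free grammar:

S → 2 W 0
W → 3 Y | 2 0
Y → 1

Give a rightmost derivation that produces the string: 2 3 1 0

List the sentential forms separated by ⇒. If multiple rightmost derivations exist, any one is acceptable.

S ⇒ 2 W 0 ⇒ 2 3 Y 0 ⇒ 2 3 1 0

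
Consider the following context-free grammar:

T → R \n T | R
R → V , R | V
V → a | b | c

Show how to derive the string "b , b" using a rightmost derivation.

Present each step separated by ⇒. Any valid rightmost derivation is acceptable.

T ⇒ R ⇒ V , R ⇒ V , V ⇒ V , b ⇒ b , b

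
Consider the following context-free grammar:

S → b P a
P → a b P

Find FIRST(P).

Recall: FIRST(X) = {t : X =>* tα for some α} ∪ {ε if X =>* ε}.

We compute FIRST(P) using the standard algorithm.
FIRST(P) = {a}
FIRST(S) = {b}
Therefore, FIRST(P) = {a}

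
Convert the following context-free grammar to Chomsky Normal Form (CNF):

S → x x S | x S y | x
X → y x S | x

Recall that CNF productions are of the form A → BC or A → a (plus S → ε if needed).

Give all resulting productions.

TX → x; TY → y; S → x; X → x; S → TX X0; X0 → TX S; S → TX X1; X1 → S TY; X → TY X2; X2 → TX S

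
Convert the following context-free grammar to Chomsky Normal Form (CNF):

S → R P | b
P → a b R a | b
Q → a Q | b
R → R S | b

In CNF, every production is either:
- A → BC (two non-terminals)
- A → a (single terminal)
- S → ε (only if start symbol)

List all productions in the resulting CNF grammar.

S → b; TA → a; TB → b; P → b; Q → b; R → b; S → R P; P → TA X0; X0 → TB X1; X1 → R TA; Q → TA Q; R → R S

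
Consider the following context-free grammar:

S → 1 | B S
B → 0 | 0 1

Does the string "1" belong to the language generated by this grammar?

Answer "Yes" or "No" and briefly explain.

Yes - a valid derivation exists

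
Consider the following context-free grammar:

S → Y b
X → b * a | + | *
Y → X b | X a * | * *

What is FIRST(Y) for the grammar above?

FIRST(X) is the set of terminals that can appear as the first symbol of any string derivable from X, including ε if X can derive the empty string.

We compute FIRST(Y) using the standard algorithm.
FIRST(S) = {*, +, b}
FIRST(X) = {*, +, b}
FIRST(Y) = {*, +, b}
Therefore, FIRST(Y) = {*, +, b}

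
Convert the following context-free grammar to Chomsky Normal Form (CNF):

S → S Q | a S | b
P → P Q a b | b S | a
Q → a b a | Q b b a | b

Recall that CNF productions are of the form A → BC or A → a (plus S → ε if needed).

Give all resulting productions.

TA → a; S → b; TB → b; P → a; Q → b; S → S Q; S → TA S; P → P X0; X0 → Q X1; X1 → TA TB; P → TB S; Q → TA X2; X2 → TB TA; Q → Q X3; X3 → TB X4; X4 → TB TA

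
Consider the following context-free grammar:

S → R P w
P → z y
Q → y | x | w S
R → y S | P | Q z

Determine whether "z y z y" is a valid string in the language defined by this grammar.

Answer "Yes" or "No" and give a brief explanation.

No - no valid derivation exists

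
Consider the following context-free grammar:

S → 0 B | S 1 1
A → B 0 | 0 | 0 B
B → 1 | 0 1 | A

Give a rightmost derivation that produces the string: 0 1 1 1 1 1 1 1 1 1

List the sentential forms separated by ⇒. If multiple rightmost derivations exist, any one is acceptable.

S ⇒ S 1 1 ⇒ S 1 1 1 1 ⇒ S 1 1 1 1 1 1 ⇒ S 1 1 1 1 1 1 1 1 ⇒ 0 B 1 1 1 1 1 1 1 1 ⇒ 0 1 1 1 1 1 1 1 1 1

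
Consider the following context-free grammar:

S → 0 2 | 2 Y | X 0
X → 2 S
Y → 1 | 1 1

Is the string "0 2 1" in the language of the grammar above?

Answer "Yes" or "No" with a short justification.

No - no valid derivation exists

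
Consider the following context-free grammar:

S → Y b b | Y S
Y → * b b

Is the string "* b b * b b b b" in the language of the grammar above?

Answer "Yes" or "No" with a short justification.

Yes - a valid derivation exists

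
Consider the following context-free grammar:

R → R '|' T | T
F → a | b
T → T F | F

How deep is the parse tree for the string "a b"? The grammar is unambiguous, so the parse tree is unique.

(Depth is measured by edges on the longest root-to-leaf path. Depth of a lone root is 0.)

4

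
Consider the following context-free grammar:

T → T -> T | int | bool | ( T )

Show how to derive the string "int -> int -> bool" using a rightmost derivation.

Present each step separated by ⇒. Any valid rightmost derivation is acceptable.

T ⇒ T -> T ⇒ T -> T -> T ⇒ T -> T -> bool ⇒ T -> int -> bool ⇒ int -> int -> bool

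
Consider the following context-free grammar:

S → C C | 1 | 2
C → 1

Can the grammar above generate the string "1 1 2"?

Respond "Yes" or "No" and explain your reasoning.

No - no valid derivation exists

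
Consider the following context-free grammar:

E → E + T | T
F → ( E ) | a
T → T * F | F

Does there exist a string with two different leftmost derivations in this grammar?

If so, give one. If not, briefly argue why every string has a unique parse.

No - every string in the language has a unique leftmost derivation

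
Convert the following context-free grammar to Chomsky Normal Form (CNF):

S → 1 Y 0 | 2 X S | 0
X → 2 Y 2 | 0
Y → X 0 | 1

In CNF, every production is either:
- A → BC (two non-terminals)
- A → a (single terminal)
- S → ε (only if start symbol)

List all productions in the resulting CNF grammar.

T1 → 1; T0 → 0; T2 → 2; S → 0; X → 0; Y → 1; S → T1 X0; X0 → Y T0; S → T2 X1; X1 → X S; X → T2 X2; X2 → Y T2; Y → X T0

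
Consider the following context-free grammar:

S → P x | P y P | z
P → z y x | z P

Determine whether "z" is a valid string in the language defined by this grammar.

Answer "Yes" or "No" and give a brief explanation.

Yes - a valid derivation exists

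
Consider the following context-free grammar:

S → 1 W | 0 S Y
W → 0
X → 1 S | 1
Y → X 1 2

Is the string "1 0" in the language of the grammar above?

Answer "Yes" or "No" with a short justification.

Yes - a valid derivation exists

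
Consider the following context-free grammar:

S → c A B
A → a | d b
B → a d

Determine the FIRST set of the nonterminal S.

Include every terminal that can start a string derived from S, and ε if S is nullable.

We compute FIRST(S) using the standard algorithm.
FIRST(A) = {a, d}
FIRST(B) = {a}
FIRST(S) = {c}
Therefore, FIRST(S) = {c}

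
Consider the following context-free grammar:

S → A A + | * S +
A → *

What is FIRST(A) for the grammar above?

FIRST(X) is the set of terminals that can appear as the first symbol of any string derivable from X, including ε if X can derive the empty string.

We compute FIRST(A) using the standard algorithm.
FIRST(A) = {*}
FIRST(S) = {*}
Therefore, FIRST(A) = {*}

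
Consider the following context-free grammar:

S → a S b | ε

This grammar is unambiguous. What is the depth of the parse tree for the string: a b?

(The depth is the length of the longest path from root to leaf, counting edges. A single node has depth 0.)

2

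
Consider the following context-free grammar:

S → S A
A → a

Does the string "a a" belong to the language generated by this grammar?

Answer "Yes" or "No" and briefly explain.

No - no valid derivation exists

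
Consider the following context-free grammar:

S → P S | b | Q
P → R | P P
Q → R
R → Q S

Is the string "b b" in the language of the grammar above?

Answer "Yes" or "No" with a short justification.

No - no valid derivation exists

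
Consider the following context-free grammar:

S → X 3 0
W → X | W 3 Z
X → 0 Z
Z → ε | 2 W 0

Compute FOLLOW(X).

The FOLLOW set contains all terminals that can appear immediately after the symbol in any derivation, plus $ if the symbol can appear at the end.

We compute FOLLOW(X) using the standard algorithm.
FOLLOW(S) starts with {$}.
FIRST(S) = {0}
FIRST(W) = {0}
FIRST(X) = {0}
FIRST(Z) = {2, ε}
FOLLOW(S) = {$}
FOLLOW(W) = {0, 3}
FOLLOW(X) = {0, 3}
FOLLOW(Z) = {0, 3}
Therefore, FOLLOW(X) = {0, 3}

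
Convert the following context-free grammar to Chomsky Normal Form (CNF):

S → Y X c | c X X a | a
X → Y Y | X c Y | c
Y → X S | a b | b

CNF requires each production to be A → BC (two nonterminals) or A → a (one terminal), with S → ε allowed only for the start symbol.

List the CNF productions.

TC → c; TA → a; S → a; X → c; TB → b; Y → b; S → Y X0; X0 → X TC; S → TC X1; X1 → X X2; X2 → X TA; X → Y Y; X → X X3; X3 → TC Y; Y → X S; Y → TA TB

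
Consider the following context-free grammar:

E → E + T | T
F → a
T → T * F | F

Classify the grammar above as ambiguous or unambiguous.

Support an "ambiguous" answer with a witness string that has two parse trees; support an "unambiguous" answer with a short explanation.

Unambiguous - every string in the language has a unique parse tree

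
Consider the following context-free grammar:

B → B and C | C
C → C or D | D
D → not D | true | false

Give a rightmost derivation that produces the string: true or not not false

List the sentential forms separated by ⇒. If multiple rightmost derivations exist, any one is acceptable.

B ⇒ C ⇒ C or D ⇒ C or not D ⇒ C or not not D ⇒ C or not not false ⇒ D or not not false ⇒ true or not not false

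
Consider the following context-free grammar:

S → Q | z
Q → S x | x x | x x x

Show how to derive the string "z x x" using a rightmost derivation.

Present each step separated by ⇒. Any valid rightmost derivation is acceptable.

S ⇒ Q ⇒ S x ⇒ Q x ⇒ S x x ⇒ z x x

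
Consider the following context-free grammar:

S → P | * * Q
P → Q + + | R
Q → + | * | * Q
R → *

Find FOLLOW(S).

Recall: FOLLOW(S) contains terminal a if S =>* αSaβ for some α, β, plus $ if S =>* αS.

We compute FOLLOW(S) using the standard algorithm.
FOLLOW(S) starts with {$}.
FIRST(P) = {*, +}
FIRST(Q) = {*, +}
FIRST(R) = {*}
FIRST(S) = {*, +}
FOLLOW(P) = {$}
FOLLOW(Q) = {$, +}
FOLLOW(R) = {$}
FOLLOW(S) = {$}
Therefore, FOLLOW(S) = {$}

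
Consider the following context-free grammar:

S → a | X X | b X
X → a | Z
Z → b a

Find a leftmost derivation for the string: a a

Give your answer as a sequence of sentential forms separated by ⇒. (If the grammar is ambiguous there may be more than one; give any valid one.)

S ⇒ X X ⇒ a X ⇒ a a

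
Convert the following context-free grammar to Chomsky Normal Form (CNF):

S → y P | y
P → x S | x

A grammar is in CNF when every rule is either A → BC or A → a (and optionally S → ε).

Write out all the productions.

TY → y; S → y; TX → x; P → x; S → TY P; P → TX S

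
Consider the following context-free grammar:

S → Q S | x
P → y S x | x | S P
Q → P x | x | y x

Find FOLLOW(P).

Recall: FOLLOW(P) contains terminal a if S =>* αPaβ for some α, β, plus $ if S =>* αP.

We compute FOLLOW(P) using the standard algorithm.
FOLLOW(S) starts with {$}.
FIRST(P) = {x, y}
FIRST(Q) = {x, y}
FIRST(S) = {x, y}
FOLLOW(P) = {x}
FOLLOW(Q) = {x, y}
FOLLOW(S) = {$, x, y}
Therefore, FOLLOW(P) = {x}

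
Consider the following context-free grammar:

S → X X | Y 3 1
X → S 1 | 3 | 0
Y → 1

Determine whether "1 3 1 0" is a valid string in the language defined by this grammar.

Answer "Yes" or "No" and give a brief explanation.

No - no valid derivation exists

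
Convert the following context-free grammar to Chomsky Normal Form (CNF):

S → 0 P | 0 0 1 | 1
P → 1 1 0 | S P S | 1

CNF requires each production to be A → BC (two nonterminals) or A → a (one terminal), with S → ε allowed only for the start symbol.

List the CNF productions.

T0 → 0; T1 → 1; S → 1; P → 1; S → T0 P; S → T0 X0; X0 → T0 T1; P → T1 X1; X1 → T1 T0; P → S X2; X2 → P S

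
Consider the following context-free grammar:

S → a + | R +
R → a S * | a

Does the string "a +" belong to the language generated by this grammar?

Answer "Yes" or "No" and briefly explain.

Yes - a valid derivation exists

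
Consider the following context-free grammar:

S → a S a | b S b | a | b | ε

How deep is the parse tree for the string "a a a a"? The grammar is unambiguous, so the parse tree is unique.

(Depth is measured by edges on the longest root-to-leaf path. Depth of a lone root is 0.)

3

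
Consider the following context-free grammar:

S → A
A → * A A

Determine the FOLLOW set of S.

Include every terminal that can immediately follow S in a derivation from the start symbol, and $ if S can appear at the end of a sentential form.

We compute FOLLOW(S) using the standard algorithm.
FOLLOW(S) starts with {$}.
FIRST(A) = {*}
FIRST(S) = {*}
FOLLOW(A) = {$, *}
FOLLOW(S) = {$}
Therefore, FOLLOW(S) = {$}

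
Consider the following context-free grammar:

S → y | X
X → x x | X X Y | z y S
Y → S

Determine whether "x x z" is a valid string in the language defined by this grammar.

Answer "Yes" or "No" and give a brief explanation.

No - no valid derivation exists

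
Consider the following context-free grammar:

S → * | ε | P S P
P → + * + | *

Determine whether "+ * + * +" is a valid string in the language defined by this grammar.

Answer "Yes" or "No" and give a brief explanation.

No - no valid derivation exists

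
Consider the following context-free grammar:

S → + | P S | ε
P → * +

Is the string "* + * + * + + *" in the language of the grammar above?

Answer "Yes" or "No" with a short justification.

No - no valid derivation exists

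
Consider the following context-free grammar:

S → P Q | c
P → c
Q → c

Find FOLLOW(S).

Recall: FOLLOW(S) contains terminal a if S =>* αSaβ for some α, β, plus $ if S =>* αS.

We compute FOLLOW(S) using the standard algorithm.
FOLLOW(S) starts with {$}.
FIRST(P) = {c}
FIRST(Q) = {c}
FIRST(S) = {c}
FOLLOW(P) = {c}
FOLLOW(Q) = {$}
FOLLOW(S) = {$}
Therefore, FOLLOW(S) = {$}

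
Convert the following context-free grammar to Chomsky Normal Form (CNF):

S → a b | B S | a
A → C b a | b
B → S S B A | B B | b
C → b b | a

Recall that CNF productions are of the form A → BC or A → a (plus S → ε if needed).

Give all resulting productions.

TA → a; TB → b; S → a; A → b; B → b; C → a; S → TA TB; S → B S; A → C X0; X0 → TB TA; B → S X1; X1 → S X2; X2 → B A; B → B B; C → TB TB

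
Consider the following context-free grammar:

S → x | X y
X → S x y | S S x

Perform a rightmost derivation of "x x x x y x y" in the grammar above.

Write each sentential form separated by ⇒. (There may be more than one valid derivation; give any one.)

S ⇒ X y ⇒ S S x y ⇒ S X y x y ⇒ S S S x y x y ⇒ S S x x y x y ⇒ S x x x y x y ⇒ x x x x y x y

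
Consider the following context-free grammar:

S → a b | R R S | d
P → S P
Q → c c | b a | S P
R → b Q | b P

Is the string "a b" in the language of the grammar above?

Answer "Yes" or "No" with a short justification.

Yes - a valid derivation exists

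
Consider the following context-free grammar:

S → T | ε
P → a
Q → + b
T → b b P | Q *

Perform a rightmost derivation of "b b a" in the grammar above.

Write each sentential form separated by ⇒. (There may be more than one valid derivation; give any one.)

S ⇒ T ⇒ b b P ⇒ b b a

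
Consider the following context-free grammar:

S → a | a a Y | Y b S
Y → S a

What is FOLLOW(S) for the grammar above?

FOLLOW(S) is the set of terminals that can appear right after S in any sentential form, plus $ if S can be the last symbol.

We compute FOLLOW(S) using the standard algorithm.
FOLLOW(S) starts with {$}.
FIRST(S) = {a}
FIRST(Y) = {a}
FOLLOW(S) = {$, a}
FOLLOW(Y) = {$, a, b}
Therefore, FOLLOW(S) = {$, a}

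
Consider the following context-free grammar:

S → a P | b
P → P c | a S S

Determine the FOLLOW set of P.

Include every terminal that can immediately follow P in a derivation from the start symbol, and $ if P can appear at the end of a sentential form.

We compute FOLLOW(P) using the standard algorithm.
FOLLOW(S) starts with {$}.
FIRST(P) = {a}
FIRST(S) = {a, b}
FOLLOW(P) = {$, a, b, c}
FOLLOW(S) = {$, a, b, c}
Therefore, FOLLOW(P) = {$, a, b, c}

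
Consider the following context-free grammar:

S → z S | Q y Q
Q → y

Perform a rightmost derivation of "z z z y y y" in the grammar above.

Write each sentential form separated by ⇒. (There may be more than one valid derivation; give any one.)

S ⇒ z S ⇒ z z S ⇒ z z z S ⇒ z z z Q y Q ⇒ z z z Q y y ⇒ z z z y y y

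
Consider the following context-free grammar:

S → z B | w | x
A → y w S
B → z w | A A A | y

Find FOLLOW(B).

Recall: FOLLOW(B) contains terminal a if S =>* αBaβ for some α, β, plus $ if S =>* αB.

We compute FOLLOW(B) using the standard algorithm.
FOLLOW(S) starts with {$}.
FIRST(A) = {y}
FIRST(B) = {y, z}
FIRST(S) = {w, x, z}
FOLLOW(A) = {$, y}
FOLLOW(B) = {$, y}
FOLLOW(S) = {$, y}
Therefore, FOLLOW(B) = {$, y}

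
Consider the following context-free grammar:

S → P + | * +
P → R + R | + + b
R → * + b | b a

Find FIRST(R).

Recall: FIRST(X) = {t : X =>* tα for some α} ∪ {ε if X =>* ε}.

We compute FIRST(R) using the standard algorithm.
FIRST(P) = {*, +, b}
FIRST(R) = {*, b}
FIRST(S) = {*, +, b}
Therefore, FIRST(R) = {*, b}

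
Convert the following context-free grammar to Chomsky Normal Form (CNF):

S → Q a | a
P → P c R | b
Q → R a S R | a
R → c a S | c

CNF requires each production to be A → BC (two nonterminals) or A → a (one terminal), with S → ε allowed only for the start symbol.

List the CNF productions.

TA → a; S → a; TC → c; P → b; Q → a; R → c; S → Q TA; P → P X0; X0 → TC R; Q → R X1; X1 → TA X2; X2 → S R; R → TC X3; X3 → TA S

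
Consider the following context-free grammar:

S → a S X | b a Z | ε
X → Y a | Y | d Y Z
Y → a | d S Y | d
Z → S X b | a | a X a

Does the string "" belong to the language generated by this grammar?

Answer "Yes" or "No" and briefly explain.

Yes - a valid derivation exists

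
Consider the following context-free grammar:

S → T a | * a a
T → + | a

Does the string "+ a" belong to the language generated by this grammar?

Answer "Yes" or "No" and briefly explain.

Yes - a valid derivation exists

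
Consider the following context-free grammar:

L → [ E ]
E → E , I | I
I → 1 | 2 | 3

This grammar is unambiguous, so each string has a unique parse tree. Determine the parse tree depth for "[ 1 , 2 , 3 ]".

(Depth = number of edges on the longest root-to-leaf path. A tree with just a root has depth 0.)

5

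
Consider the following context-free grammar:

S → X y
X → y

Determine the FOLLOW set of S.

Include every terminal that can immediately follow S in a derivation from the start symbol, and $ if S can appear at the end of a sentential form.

We compute FOLLOW(S) using the standard algorithm.
FOLLOW(S) starts with {$}.
FIRST(S) = {y}
FIRST(X) = {y}
FOLLOW(S) = {$}
FOLLOW(X) = {y}
Therefore, FOLLOW(S) = {$}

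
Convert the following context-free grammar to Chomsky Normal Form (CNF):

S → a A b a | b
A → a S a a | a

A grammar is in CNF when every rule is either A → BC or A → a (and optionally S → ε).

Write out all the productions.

TA → a; TB → b; S → b; A → a; S → TA X0; X0 → A X1; X1 → TB TA; A → TA X2; X2 → S X3; X3 → TA TA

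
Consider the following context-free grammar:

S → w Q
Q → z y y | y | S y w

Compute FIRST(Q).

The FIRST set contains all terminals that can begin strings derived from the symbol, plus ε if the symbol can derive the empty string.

We compute FIRST(Q) using the standard algorithm.
FIRST(Q) = {w, y, z}
FIRST(S) = {w}
Therefore, FIRST(Q) = {w, y, z}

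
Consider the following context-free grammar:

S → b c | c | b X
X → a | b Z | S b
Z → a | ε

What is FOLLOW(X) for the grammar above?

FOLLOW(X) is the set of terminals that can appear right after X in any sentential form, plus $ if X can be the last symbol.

We compute FOLLOW(X) using the standard algorithm.
FOLLOW(S) starts with {$}.
FIRST(S) = {b, c}
FIRST(X) = {a, b, c}
FIRST(Z) = {a, ε}
FOLLOW(S) = {$, b}
FOLLOW(X) = {$, b}
FOLLOW(Z) = {$, b}
Therefore, FOLLOW(X) = {$, b}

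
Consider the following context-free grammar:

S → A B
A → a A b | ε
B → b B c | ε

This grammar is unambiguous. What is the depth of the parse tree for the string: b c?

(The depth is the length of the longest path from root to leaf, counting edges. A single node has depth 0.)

3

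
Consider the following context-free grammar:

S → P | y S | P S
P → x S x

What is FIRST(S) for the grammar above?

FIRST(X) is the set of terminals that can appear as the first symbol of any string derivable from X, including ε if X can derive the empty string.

We compute FIRST(S) using the standard algorithm.
FIRST(P) = {x}
FIRST(S) = {x, y}
Therefore, FIRST(S) = {x, y}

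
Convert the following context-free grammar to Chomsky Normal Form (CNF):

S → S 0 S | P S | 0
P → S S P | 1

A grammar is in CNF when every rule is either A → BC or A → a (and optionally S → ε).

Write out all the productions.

T0 → 0; S → 0; P → 1; S → S X0; X0 → T0 S; S → P S; P → S X1; X1 → S P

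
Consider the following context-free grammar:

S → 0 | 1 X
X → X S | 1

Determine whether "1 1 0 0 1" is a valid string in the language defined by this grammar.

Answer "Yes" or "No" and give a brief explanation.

No - no valid derivation exists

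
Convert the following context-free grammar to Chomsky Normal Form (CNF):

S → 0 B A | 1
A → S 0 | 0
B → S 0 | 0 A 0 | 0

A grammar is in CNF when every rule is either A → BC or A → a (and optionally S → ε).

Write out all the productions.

T0 → 0; S → 1; A → 0; B → 0; S → T0 X0; X0 → B A; A → S T0; B → S T0; B → T0 X1; X1 → A T0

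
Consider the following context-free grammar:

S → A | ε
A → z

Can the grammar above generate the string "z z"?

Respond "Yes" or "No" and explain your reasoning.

No - no valid derivation exists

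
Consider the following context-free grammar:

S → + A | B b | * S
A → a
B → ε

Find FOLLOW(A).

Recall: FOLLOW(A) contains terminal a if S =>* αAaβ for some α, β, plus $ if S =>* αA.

We compute FOLLOW(A) using the standard algorithm.
FOLLOW(S) starts with {$}.
FIRST(A) = {a}
FIRST(B) = {ε}
FIRST(S) = {*, +, b}
FOLLOW(A) = {$}
FOLLOW(B) = {b}
FOLLOW(S) = {$}
Therefore, FOLLOW(A) = {$}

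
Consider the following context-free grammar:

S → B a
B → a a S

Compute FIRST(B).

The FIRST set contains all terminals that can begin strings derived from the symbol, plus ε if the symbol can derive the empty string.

We compute FIRST(B) using the standard algorithm.
FIRST(B) = {a}
FIRST(S) = {a}
Therefore, FIRST(B) = {a}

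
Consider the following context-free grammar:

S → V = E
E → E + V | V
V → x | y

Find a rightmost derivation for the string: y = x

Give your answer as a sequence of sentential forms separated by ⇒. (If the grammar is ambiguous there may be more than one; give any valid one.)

S ⇒ V = E ⇒ V = V ⇒ V = x ⇒ y = x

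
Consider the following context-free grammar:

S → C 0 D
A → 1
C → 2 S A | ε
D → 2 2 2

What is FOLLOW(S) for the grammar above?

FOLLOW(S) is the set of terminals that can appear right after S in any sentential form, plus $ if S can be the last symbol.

We compute FOLLOW(S) using the standard algorithm.
FOLLOW(S) starts with {$}.
FIRST(A) = {1}
FIRST(C) = {2, ε}
FIRST(D) = {2}
FIRST(S) = {0, 2}
FOLLOW(A) = {0}
FOLLOW(C) = {0}
FOLLOW(D) = {$, 1}
FOLLOW(S) = {$, 1}
Therefore, FOLLOW(S) = {$, 1}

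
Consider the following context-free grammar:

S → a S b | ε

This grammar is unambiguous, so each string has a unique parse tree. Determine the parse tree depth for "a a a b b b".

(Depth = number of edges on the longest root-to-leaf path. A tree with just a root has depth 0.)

4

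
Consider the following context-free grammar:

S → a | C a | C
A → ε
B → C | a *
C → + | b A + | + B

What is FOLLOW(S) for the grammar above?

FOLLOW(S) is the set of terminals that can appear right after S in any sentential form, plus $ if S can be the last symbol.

We compute FOLLOW(S) using the standard algorithm.
FOLLOW(S) starts with {$}.
FIRST(A) = {ε}
FIRST(B) = {+, a, b}
FIRST(C) = {+, b}
FIRST(S) = {+, a, b}
FOLLOW(A) = {+}
FOLLOW(B) = {$, a}
FOLLOW(C) = {$, a}
FOLLOW(S) = {$}
Therefore, FOLLOW(S) = {$}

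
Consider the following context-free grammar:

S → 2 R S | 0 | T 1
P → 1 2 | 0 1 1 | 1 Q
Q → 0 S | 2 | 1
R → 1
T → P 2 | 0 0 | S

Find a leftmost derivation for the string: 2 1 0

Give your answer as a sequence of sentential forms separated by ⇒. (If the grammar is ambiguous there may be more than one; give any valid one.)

S ⇒ 2 R S ⇒ 2 1 S ⇒ 2 1 0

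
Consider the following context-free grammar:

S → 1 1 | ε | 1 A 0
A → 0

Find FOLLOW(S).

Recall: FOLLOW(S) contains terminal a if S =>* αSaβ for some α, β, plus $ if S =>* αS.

We compute FOLLOW(S) using the standard algorithm.
FOLLOW(S) starts with {$}.
FIRST(A) = {0}
FIRST(S) = {1, ε}
FOLLOW(A) = {0}
FOLLOW(S) = {$}
Therefore, FOLLOW(S) = {$}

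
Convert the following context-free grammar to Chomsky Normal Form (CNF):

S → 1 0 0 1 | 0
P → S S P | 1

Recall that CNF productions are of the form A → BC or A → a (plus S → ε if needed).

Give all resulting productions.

T1 → 1; T0 → 0; S → 0; P → 1; S → T1 X0; X0 → T0 X1; X1 → T0 T1; P → S X2; X2 → S P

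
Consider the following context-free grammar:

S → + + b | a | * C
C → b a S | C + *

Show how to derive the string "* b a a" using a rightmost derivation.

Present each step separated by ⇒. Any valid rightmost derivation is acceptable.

S ⇒ * C ⇒ * b a S ⇒ * b a a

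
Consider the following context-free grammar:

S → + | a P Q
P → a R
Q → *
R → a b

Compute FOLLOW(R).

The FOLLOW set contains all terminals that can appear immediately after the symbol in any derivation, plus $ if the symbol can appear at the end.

We compute FOLLOW(R) using the standard algorithm.
FOLLOW(S) starts with {$}.
FIRST(P) = {a}
FIRST(Q) = {*}
FIRST(R) = {a}
FIRST(S) = {+, a}
FOLLOW(P) = {*}
FOLLOW(Q) = {$}
FOLLOW(R) = {*}
FOLLOW(S) = {$}
Therefore, FOLLOW(R) = {*}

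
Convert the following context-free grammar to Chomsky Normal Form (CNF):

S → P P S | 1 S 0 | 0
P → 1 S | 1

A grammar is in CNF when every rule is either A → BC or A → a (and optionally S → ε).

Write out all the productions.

T1 → 1; T0 → 0; S → 0; P → 1; S → P X0; X0 → P S; S → T1 X1; X1 → S T0; P → T1 S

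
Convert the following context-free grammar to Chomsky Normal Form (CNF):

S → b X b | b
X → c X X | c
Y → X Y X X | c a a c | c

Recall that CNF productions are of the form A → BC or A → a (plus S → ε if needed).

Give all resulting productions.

TB → b; S → b; TC → c; X → c; TA → a; Y → c; S → TB X0; X0 → X TB; X → TC X1; X1 → X X; Y → X X2; X2 → Y X3; X3 → X X; Y → TC X4; X4 → TA X5; X5 → TA TC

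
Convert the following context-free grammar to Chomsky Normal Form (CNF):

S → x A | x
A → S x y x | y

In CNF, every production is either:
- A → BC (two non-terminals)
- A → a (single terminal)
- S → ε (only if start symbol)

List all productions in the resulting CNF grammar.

TX → x; S → x; TY → y; A → y; S → TX A; A → S X0; X0 → TX X1; X1 → TY TX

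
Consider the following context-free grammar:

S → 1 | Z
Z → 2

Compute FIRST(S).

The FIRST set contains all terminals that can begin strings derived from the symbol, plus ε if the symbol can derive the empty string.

We compute FIRST(S) using the standard algorithm.
FIRST(S) = {1, 2}
FIRST(Z) = {2}
Therefore, FIRST(S) = {1, 2}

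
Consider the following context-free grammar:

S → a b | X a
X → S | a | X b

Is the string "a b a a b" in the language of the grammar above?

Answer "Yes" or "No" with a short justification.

No - no valid derivation exists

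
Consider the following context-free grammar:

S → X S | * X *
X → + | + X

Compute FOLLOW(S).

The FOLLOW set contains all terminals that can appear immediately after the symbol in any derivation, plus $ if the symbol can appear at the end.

We compute FOLLOW(S) using the standard algorithm.
FOLLOW(S) starts with {$}.
FIRST(S) = {*, +}
FIRST(X) = {+}
FOLLOW(S) = {$}
FOLLOW(X) = {*, +}
Therefore, FOLLOW(S) = {$}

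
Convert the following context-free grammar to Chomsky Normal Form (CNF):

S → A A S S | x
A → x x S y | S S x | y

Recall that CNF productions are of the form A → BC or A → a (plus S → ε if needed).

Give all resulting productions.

S → x; TX → x; TY → y; A → y; S → A X0; X0 → A X1; X1 → S S; A → TX X2; X2 → TX X3; X3 → S TY; A → S X4; X4 → S TX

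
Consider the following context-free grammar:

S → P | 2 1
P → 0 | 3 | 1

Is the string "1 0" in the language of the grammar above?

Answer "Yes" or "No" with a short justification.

No - no valid derivation exists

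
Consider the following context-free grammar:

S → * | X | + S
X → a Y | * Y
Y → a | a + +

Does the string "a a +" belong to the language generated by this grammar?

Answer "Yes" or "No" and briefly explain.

No - no valid derivation exists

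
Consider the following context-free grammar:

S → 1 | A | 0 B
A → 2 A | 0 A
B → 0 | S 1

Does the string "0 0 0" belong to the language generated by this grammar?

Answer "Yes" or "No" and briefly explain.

No - no valid derivation exists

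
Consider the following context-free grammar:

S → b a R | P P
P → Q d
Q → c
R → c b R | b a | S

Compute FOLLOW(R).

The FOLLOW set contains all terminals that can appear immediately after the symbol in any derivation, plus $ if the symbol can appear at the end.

We compute FOLLOW(R) using the standard algorithm.
FOLLOW(S) starts with {$}.
FIRST(P) = {c}
FIRST(Q) = {c}
FIRST(R) = {b, c}
FIRST(S) = {b, c}
FOLLOW(P) = {$, c}
FOLLOW(Q) = {d}
FOLLOW(R) = {$}
FOLLOW(S) = {$}
Therefore, FOLLOW(R) = {$}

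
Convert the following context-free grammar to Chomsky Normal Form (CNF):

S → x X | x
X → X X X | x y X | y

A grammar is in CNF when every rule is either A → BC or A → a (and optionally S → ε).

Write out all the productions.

TX → x; S → x; TY → y; X → y; S → TX X; X → X X0; X0 → X X; X → TX X1; X1 → TY X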